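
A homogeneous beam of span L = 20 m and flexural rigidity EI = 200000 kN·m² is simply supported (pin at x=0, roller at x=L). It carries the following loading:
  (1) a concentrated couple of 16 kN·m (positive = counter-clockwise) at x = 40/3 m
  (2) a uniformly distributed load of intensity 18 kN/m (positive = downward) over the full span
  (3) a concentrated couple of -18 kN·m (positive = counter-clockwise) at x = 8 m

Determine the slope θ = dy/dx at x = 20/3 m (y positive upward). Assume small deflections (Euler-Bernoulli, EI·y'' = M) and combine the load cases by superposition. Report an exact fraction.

θ(20/3) = -10993/750000 rad

Load 1 — applied couple M₀=16 kN·m at a=40/3 m (b=L-a=20/3):
  θ_1 = (M₀x²/(2L)+C₁)/EI  [x≤a] with C₁=M₀(3b²-L²)/(6L)=-320/9 = (16·(20/3)²/(2·20)+(-320/9))/200000 = -1/11250 rad
Load 2 — uniform load w=18 kN/m over full span:
  θ_2 = -w(L³-6Lx²+4x³)/(24EI) = -18·(20³-6·20·(20/3)²+4·(20/3)³)/(24·200000) = -13/900 rad
Load 3 — applied couple M₀=-18 kN·m at a=8 m (b=L-a=12):
  θ_3 = (M₀x²/(2L)+C₁)/EI  [x≤a] with C₁=M₀(3b²-L²)/(6L)=-24/5 = ((-18)·(20/3)²/(2·20)+(-24/5))/200000 = -31/250000 rad
Superposition: θ = Σ θ_i = -10993/750000 rad ≈ -0.014657 rad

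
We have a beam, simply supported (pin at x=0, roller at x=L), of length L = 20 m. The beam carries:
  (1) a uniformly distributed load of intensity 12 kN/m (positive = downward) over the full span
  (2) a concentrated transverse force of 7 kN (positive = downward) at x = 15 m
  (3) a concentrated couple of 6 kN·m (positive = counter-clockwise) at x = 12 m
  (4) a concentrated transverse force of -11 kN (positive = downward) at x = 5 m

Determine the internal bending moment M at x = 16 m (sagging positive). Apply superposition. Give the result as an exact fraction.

Load 1 — uniform load w=12 kN/m over full span:
  M_1 = wx(L-x)/2 = 12·16·(20-16)/2 = 384 kN·m
Load 2 — point force P=7 kN at a=15 m (b=L-a=5):
  M_2 = Pa(L-x)/L  [x>a] = 7·15·(20-16)/20 = 21 kN·m
Load 3 — applied couple M₀=6 kN·m at a=12 m (b=L-a=8):
  M_3 = M₀x/L - M₀  [x>a] = 6·16/20 - 6 = -6/5 kN·m
Load 4 — point force P=-11 kN at a=5 m (b=L-a=15):
  M_4 = Pa(L-x)/L  [x>a] = (-11)·5·(20-16)/20 = -11 kN·m
Superposition: M = Σ M_i = 1964/5 kN·m ≈ 392.800000 kN·m

M(16) = 1964/5 kN·m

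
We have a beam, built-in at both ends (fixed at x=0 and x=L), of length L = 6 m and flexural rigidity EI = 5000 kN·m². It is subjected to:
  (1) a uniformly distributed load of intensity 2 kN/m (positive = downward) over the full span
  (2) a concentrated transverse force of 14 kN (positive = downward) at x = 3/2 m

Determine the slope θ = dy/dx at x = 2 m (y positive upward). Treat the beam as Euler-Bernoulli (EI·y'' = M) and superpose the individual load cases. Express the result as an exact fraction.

Load 1 — uniform load w=2 kN/m over full span:
  θ_1 = -wx(L-x)(L-2x)/(12EI) = -2·2·(6-2)·(6-2·2)/(12·5000) = -1/1875 rad
Load 2 — point force P=14 kN at a=3/2 m (b=L-a=9/2):
  θ_2 = Pa²(L-x)(2bL-(3b+a)(L-x))/(2L³EI)  [x>a] = 14·(3/2)²·(6-2)·(2·(9/2)·6-(3·(9/2)+(3/2))·(6-2))/(2·6³·5000) = -7/20000 rad
Superposition: θ = Σ θ_i = -53/60000 rad ≈ -0.000883 rad

θ(2) = -53/60000 rad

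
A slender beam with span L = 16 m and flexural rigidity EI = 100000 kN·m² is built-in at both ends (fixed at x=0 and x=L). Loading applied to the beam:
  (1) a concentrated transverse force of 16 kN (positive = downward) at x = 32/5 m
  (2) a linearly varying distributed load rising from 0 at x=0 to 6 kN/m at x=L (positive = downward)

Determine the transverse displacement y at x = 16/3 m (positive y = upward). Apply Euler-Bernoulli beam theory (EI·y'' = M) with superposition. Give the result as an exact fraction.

Load 1 — point force P=16 kN at a=32/5 m (b=L-a=48/5):
  y_1 = -Pb²x²(3aL-(3a+b)x)/(6L³EI)  [x≤a] = -16·(48/5)²·(16/3)²·(3·(32/5)·16-(3·(32/5)+(48/5))·(16/3))/(6·16³·100000) = -1024/390625 m
Load 2 — triangular load w₀=6 kN/m (0→w₀ over full span):
  y_2 = -w₀x²(L-x)²(x+2L)/(120LEI) = -6·(16/3)²·(16-(16/3))²·((16/3)+2·16)/(120·16·100000) = -14336/3796875 m
Superposition: y = Σ y_i = -607232/94921875 m ≈ -0.006397 m

y(16/3) = -607232/94921875 m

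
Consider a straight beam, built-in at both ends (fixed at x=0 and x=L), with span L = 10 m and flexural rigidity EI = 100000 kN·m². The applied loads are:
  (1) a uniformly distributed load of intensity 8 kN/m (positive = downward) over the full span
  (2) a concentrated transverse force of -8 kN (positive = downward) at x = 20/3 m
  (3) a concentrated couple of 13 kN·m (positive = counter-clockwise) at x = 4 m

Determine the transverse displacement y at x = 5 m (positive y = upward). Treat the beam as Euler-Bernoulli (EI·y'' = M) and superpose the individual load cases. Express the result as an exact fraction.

Load 1 — uniform load w=8 kN/m over full span:
  y_1 = -wx²(L-x)²/(24EI) = -8·5²·(10-5)²/(24·100000) = -1/480 m
Load 2 — point force P=-8 kN at a=20/3 m (b=L-a=10/3):
  y_2 = -Pb²x²(3aL-(3a+b)x)/(6L³EI)  [x≤a] = -(-8)·(10/3)²·5²·(3·(20/3)·10-(3·(20/3)+(10/3))·5)/(6·10³·100000) = 1/3240 m
Load 3 — applied couple M₀=13 kN·m at a=4 m (b=L-a=6):
  y_3 = (R_Ax³/6 - M_Ax²/2 - M₀(x-a)²/2)/EI  [x>a] with R_A=234/125, M_A=39/25 = ((234/125)·5³/6 - (39/25)·5²/2 - 13·(5-4)²/2)/100000 = 13/100000 m
Superposition: y = Σ y_i = -6661/4050000 m ≈ -0.001645 m

y(5) = -6661/4050000 m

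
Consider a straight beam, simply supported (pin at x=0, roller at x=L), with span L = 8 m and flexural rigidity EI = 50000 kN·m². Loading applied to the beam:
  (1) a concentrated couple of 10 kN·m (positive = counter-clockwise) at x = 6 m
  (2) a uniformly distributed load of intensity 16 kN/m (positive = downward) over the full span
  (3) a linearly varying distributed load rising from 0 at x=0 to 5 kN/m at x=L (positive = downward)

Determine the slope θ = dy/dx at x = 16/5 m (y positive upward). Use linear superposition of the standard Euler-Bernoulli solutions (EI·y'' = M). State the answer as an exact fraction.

θ(16/5) = -278647/112500000 rad

Load 1 — applied couple M₀=10 kN·m at a=6 m (b=L-a=2):
  θ_1 = (M₀x²/(2L)+C₁)/EI  [x≤a] with C₁=M₀(3b²-L²)/(6L)=-65/6 = (10·(16/5)²/(2·8)+(-65/6))/50000 = -133/1500000 rad
Load 2 — uniform load w=16 kN/m over full span:
  θ_2 = -w(L³-6Lx²+4x³)/(24EI) = -16·(8³-6·8·(16/5)²+4·(16/5)³)/(24·50000) = -2368/1171875 rad
Load 3 — triangular load w₀=5 kN/m (0→w₀ over full span):
  θ_3 = -w₀(7L⁴-30L²x²+15x⁴)/(360LEI) = -5·(7·8⁴-30·8²·(16/5)²+15·(16/5)⁴)/(360·8·50000) = -1292/3515625 rad
Superposition: θ = Σ θ_i = -278647/112500000 rad ≈ -0.002477 rad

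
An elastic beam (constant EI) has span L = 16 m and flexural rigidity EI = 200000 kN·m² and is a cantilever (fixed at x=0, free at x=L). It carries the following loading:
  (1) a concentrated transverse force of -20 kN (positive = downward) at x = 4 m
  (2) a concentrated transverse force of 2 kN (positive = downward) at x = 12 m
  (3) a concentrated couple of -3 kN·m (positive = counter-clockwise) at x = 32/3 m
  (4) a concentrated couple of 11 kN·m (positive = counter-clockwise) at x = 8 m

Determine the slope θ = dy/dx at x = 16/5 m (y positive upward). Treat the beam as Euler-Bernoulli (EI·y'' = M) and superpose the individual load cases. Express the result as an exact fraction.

θ(16/5) = 44/78125 rad

Load 1 — point force P=-20 kN at a=4 m (b=L-a=12):
  θ_1 = -Px(2a-x)/(2EI)  [x≤a] = -(-20)·(16/5)·(2·4-(16/5))/(2·200000) = 12/15625 rad
Load 2 — point force P=2 kN at a=12 m (b=L-a=4):
  θ_2 = -Px(2a-x)/(2EI)  [x≤a] = -2·(16/5)·(2·12-(16/5))/(2·200000) = -26/78125 rad
Load 3 — applied couple M₀=-3 kN·m at a=32/3 m (b=L-a=16/3):
  θ_3 = M₀x/EI  [x≤a] = (-3)·(16/5)/200000 = -3/62500 rad
Load 4 — applied couple M₀=11 kN·m at a=8 m (b=L-a=8):
  θ_4 = M₀x/EI  [x≤a] = 11·(16/5)/200000 = 11/62500 rad
Superposition: θ = Σ θ_i = 44/78125 rad ≈ 0.000563 rad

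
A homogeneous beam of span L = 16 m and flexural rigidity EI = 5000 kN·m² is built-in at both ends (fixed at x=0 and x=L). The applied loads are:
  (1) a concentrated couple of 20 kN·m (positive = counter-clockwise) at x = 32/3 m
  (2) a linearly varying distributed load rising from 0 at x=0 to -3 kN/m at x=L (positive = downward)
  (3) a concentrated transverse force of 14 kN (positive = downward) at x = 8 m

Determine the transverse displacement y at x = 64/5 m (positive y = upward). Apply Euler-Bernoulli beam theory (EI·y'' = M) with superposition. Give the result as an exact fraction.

y(64/5) = 56384/87890625 m

Load 1 — applied couple M₀=20 kN·m at a=32/3 m (b=L-a=16/3):
  y_1 = (R_Ax³/6 - M_Ax²/2 - M₀(x-a)²/2)/EI  [x>a] with R_A=5/3, M_A=20/3 = ((5/3)·(64/5)³/6 - (20/3)·(64/5)²/2 - 20·((64/5)-(32/3))²/2)/5000 = -256/140625 m
Load 2 — triangular load w₀=-3 kN/m (0→w₀ over full span):
  y_2 = -w₀x²(L-x)²(x+2L)/(120LEI) = -(-3)·(64/5)²·(16-(64/5))²·((64/5)+2·16)/(120·16·5000) = 229376/9765625 m
Load 3 — point force P=14 kN at a=8 m (b=L-a=8):
  y_3 = -Pa²(L-x)²(3bL-(3b+a)(L-x))/(6L³EI)  [x>a] = -14·8²·(16-(64/5))²·(3·8·16-(3·8+8)·(16-(64/5)))/(6·16³·5000) = -4928/234375 m
Superposition: y = Σ y_i = 56384/87890625 m ≈ 0.000642 m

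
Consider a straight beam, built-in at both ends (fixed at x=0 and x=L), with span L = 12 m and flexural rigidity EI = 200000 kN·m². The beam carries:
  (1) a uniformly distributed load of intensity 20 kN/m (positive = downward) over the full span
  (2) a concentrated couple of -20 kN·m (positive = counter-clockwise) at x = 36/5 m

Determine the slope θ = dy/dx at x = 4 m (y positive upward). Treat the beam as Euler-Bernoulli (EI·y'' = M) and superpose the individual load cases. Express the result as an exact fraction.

θ(4) = -97/93750 rad

Load 1 — uniform load w=20 kN/m over full span:
  θ_1 = -wx(L-x)(L-2x)/(12EI) = -20·4·(12-4)·(12-2·4)/(12·200000) = -2/1875 rad
Load 2 — applied couple M₀=-20 kN·m at a=36/5 m (b=L-a=24/5):
  θ_2 = (R_Ax²/2 - M_Ax)/EI  [x≤a] with R_A=-12/5, M_A=-32/5 = ((-12/5)·4²/2 - (-32/5)·4)/200000 = 1/31250 rad
Superposition: θ = Σ θ_i = -97/93750 rad ≈ -0.001035 rad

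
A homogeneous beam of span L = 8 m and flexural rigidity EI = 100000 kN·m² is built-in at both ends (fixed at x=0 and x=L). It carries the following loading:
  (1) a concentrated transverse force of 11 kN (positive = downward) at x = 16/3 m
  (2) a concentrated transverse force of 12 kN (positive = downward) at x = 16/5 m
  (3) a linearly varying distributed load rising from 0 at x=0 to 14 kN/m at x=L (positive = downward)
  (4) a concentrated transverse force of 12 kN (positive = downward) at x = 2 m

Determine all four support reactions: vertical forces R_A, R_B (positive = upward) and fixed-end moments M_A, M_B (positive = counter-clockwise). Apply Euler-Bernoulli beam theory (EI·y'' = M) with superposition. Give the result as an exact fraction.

Load 1 — point force P=11 kN at a=16/3 m (b=L-a=8/3):
  R_A = Pb²(3a+b)/L³ = 11·(8/3)²·(3·(16/3)+(8/3))/8³ = 77/27 kN
  M_A = Pab²/L² = 11·(16/3)·(8/3)²/8² = 176/27 kN·m
  R_B = Pa²(a+3b)/L³ = 11·(16/3)²·((16/3)+3·(8/3))/8³ = 220/27 kN
  M_B = -Pa²b/L² = -11·(16/3)²·(8/3)/8² = -352/27 kN·m
Load 2 — point force P=12 kN at a=16/5 m (b=L-a=24/5):
  R_A = Pb²(3a+b)/L³ = 12·(24/5)²·(3·(16/5)+(24/5))/8³ = 972/125 kN
  M_A = Pab²/L² = 12·(16/5)·(24/5)²/8² = 1728/125 kN·m
  R_B = Pa²(a+3b)/L³ = 12·(16/5)²·((16/5)+3·(24/5))/8³ = 528/125 kN
  M_B = -Pa²b/L² = -12·(16/5)²·(24/5)/8² = -1152/125 kN·m
Load 3 — triangular load w₀=14 kN/m (0→w₀ over full span):
  R_A = 3w₀L/20 = 3·14·8/20 = 84/5 kN
  M_A = w₀L²/30 = 14·8²/30 = 448/15 kN·m
  R_B = 7w₀L/20 = 7·14·8/20 = 196/5 kN
  M_B = -w₀L²/20 = -14·8²/20 = -224/5 kN·m
Load 4 — point force P=12 kN at a=2 m (b=L-a=6):
  R_A = Pb²(3a+b)/L³ = 12·6²·(3·2+6)/8³ = 81/8 kN
  M_A = Pab²/L² = 12·2·6²/8² = 27/2 kN·m
  R_B = Pa²(a+3b)/L³ = 12·2²·(2+3·6)/8³ = 15/8 kN
  M_B = -Pa²b/L² = -12·2²·6/8² = -9/2 kN·m
Superposition: R_A = 1013927/27000 kN, M_A = 430037/6750 kN·m, R_B = 1443073/27000 kN, M_B = -482983/6750 kN·m

R_A = 1013927/27000 kN, M_A = 430037/6750 kN·m, R_B = 1443073/27000 kN, M_B = -482983/6750 kN·m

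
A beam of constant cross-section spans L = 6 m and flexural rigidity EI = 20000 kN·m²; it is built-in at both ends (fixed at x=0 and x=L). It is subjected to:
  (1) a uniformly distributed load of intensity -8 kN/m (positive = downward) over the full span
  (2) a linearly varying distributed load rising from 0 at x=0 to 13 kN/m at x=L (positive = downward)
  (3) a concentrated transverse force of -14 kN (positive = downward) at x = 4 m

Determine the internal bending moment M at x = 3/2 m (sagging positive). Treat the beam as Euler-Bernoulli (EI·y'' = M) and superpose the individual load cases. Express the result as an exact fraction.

Load 1 — uniform load w=-8 kN/m over full span:
  M_1 = wLx/2 - wL²/12 - wx²/2 = (-8)·6·(3/2)/2 - (-8)·6²/12 - (-8)·(3/2)²/2 = -3 kN·m
Load 2 — triangular load w₀=13 kN/m (0→w₀ over full span):
  M_2 = 3w₀Lx/20 - w₀L²/30 - w₀x³/(6L) = 3·13·6·(3/2)/20 - 13·6²/30 - 13·(3/2)³/(6·6) = 117/160 kN·m
Load 3 — point force P=-14 kN at a=4 m (b=L-a=2):
  M_3 = Pb²(3a+b)x/L³ - Pab²/L²  [x≤a] = (-14)·2²·(3·4+2)·(3/2)/6³ - (-14)·4·2²/6² = 7/9 kN·m
Superposition: M = Σ M_i = -2147/1440 kN·m ≈ -1.490972 kN·m

M(3/2) = -2147/1440 kN·m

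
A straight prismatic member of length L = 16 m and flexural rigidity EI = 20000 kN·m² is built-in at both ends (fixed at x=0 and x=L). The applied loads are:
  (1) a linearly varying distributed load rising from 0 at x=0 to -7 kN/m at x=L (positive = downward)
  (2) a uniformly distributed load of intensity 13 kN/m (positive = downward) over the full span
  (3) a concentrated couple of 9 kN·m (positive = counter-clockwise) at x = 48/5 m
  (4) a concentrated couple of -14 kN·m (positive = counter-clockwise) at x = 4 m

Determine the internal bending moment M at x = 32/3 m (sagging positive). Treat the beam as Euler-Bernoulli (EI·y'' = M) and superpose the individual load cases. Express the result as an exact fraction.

M(32/3) = 957527/16200 kN·m

Load 1 — triangular load w₀=-7 kN/m (0→w₀ over full span):
  M_1 = 3w₀Lx/20 - w₀L²/30 - w₀x³/(6L) = 3·(-7)·16·(32/3)/20 - (-7)·16²/30 - (-7)·(32/3)³/(6·16) = -12544/405 kN·m
Load 2 — uniform load w=13 kN/m over full span:
  M_2 = wLx/2 - wL²/12 - wx²/2 = 13·16·(32/3)/2 - 13·16²/12 - 13·(32/3)²/2 = 832/9 kN·m
Load 3 — applied couple M₀=9 kN·m at a=48/5 m (b=L-a=32/5):
  M_3 = R_Ax - M_A - M₀  [x>a] with R_A=81/100, M_A=72/25 = (81/100)·(32/3) - (72/25) - 9 = -81/25 kN·m
Load 4 — applied couple M₀=-14 kN·m at a=4 m (b=L-a=12):
  M_4 = R_Ax - M_A - M₀  [x>a] with R_A=-63/64, M_A=21/8 = (-63/64)·(32/3) - (21/8) - (-14) = 7/8 kN·m
Superposition: M = Σ M_i = 957527/16200 kN·m ≈ 59.106605 kN·m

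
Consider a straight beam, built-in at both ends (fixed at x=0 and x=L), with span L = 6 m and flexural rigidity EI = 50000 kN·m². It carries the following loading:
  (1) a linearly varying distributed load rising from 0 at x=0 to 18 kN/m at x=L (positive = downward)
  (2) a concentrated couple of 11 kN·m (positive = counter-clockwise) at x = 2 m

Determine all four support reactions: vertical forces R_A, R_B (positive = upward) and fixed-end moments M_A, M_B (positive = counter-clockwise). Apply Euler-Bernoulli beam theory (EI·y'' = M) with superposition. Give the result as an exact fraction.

R_A = 839/45 kN, M_A = 108/5 kN·m, R_B = 1591/45 kN, M_B = -431/15 kN·m

Load 1 — triangular load w₀=18 kN/m (0→w₀ over full span):
  R_A = 3w₀L/20 = 3·18·6/20 = 81/5 kN
  M_A = w₀L²/30 = 18·6²/30 = 108/5 kN·m
  R_B = 7w₀L/20 = 7·18·6/20 = 189/5 kN
  M_B = -w₀L²/20 = -18·6²/20 = -162/5 kN·m
Load 2 — applied couple M₀=11 kN·m at a=2 m (b=L-a=4):
  R_A = 6M₀ab/L³ = 6·11·2·4/6³ = 22/9 kN
  M_A = M₀b(2a-b)/L² = 11·4·(2·2-4)/6² = 0 kN·m
  R_B = -6M₀ab/L³ = -6·11·2·4/6³ = -22/9 kN
  M_B = M₀a(2b-a)/L² = 11·2·(2·4-2)/6² = 11/3 kN·m
Superposition: R_A = 839/45 kN, M_A = 108/5 kN·m, R_B = 1591/45 kN, M_B = -431/15 kN·m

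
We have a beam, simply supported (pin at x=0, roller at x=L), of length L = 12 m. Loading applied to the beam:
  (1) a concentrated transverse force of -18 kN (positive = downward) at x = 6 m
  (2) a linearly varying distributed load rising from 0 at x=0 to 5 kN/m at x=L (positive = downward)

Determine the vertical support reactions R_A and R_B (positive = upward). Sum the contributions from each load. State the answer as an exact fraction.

R_A = 1 kN, R_B = 11 kN

Load 1 — point force P=-18 kN at a=6 m (b=L-a=6):
  R_A = Pb/L = (-18)·6/12 = -9 kN
  R_B = Pa/L = (-18)·6/12 = -9 kN
Load 2 — triangular load w₀=5 kN/m (0→w₀ over full span):
  R_A = w₀L/6 = 5·12/6 = 10 kN
  R_B = w₀L/3 = 5·12/3 = 20 kN
Superposition: R_A = 1 kN, R_B = 11 kN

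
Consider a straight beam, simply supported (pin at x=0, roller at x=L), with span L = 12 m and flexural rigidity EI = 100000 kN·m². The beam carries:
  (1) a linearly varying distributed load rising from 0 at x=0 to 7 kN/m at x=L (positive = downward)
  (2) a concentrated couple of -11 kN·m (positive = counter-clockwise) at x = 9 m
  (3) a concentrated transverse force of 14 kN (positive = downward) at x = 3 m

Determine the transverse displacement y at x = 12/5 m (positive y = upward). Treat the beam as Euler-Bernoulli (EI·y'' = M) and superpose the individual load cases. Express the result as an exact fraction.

y(12/5) = -22882221/3125000000 m

Load 1 — triangular load w₀=7 kN/m (0→w₀ over full span):
  y_1 = -w₀x(7L⁴-10L²x²+3x⁴)/(360LEI) = -7·(12/5)·(7·12⁴-10·12²·(12/5)²+3·(12/5)⁴)/(360·12·100000) = -260064/48828125 m
Load 2 — applied couple M₀=-11 kN·m at a=9 m (b=L-a=3):
  y_2 = (M₀x³/(6L)+C₁x)/EI  [x≤a] with C₁=M₀(3b²-L²)/(6L)=143/8 = ((-11)·(12/5)³/(6·12)+(143/8)·(12/5))/100000 = 10197/25000000 m
Load 3 — point force P=14 kN at a=3 m (b=L-a=9):
  y_3 = -Pbx(L²-b²-x²)/(6LEI)  [x≤a] = -14·9·(12/5)·(12²-9²-(12/5)²)/(6·12·100000) = -30051/12500000 m
Superposition: y = Σ y_i = -22882221/3125000000 m ≈ -0.007322 m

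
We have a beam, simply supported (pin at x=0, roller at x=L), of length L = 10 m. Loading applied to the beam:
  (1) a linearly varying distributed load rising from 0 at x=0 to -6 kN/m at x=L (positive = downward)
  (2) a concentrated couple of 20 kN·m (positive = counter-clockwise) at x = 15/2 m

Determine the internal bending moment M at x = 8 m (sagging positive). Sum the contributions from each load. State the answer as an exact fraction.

Load 1 — triangular load w₀=-6 kN/m (0→w₀ over full span):
  M_1 = w₀Lx/6 - w₀x³/(6L) = (-6)·10·8/6 - (-6)·8³/(6·10) = -144/5 kN·m
Load 2 — applied couple M₀=20 kN·m at a=15/2 m (b=L-a=5/2):
  M_2 = M₀x/L - M₀  [x>a] = 20·8/10 - 20 = -4 kN·m
Superposition: M = Σ M_i = -164/5 kN·m ≈ -32.800000 kN·m

M(8) = -164/5 kN·m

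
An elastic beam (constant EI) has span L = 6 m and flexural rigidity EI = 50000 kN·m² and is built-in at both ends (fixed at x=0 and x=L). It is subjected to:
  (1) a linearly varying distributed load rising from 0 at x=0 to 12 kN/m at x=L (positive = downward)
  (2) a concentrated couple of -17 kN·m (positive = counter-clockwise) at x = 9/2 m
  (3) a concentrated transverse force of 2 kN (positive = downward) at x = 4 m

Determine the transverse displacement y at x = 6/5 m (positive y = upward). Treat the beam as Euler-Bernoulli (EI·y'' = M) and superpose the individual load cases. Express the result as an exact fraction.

y(6/5) = -1831027/18750000000 m

Load 1 — triangular load w₀=12 kN/m (0→w₀ over full span):
  y_1 = -w₀x²(L-x)²(x+2L)/(120LEI) = -12·(6/5)²·(6-(6/5))²·((6/5)+2·6)/(120·6·50000) = -7128/48828125 m
Load 2 — applied couple M₀=-17 kN·m at a=9/2 m (b=L-a=3/2):
  y_2 = (R_Ax³/6 - M_Ax²/2)/EI  [x≤a] with R_A=-51/16, M_A=-85/16 = ((-51/16)·(6/5)³/6 - (-85/16)·(6/5)²/2)/50000 = 2907/50000000 m
Load 3 — point force P=2 kN at a=4 m (b=L-a=2):
  y_3 = -Pb²x²(3aL-(3a+b)x)/(6L³EI)  [x≤a] = -2·2²·(6/5)²·(3·4·6-(3·4+2)·(6/5))/(6·6³·50000) = -23/2343750 m
Superposition: y = Σ y_i = -1831027/18750000000 m ≈ -0.000098 m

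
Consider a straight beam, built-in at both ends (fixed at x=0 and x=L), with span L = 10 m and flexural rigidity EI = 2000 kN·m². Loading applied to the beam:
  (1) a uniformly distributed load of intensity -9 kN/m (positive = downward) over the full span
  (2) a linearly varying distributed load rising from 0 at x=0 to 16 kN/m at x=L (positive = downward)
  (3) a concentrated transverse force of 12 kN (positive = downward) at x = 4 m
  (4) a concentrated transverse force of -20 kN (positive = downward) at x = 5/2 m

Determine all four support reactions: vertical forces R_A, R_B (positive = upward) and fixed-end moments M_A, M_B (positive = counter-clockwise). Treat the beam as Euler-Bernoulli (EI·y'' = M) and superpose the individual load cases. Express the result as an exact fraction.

Load 1 — uniform load w=-9 kN/m over full span:
  R_A = wL/2 = (-9)·10/2 = -45 kN
  M_A = wL²/12 = (-9)·10²/12 = -75 kN·m
  R_B = wL/2 = (-9)·10/2 = -45 kN
  M_B = -wL²/12 = -(-9)·10²/12 = 75 kN·m
Load 2 — triangular load w₀=16 kN/m (0→w₀ over full span):
  R_A = 3w₀L/20 = 3·16·10/20 = 24 kN
  M_A = w₀L²/30 = 16·10²/30 = 160/3 kN·m
  R_B = 7w₀L/20 = 7·16·10/20 = 56 kN
  M_B = -w₀L²/20 = -16·10²/20 = -80 kN·m
Load 3 — point force P=12 kN at a=4 m (b=L-a=6):
  R_A = Pb²(3a+b)/L³ = 12·6²·(3·4+6)/10³ = 972/125 kN
  M_A = Pab²/L² = 12·4·6²/10² = 432/25 kN·m
  R_B = Pa²(a+3b)/L³ = 12·4²·(4+3·6)/10³ = 528/125 kN
  M_B = -Pa²b/L² = -12·4²·6/10² = -288/25 kN·m
Load 4 — point force P=-20 kN at a=5/2 m (b=L-a=15/2):
  R_A = Pb²(3a+b)/L³ = (-20)·(15/2)²·(3·(5/2)+(15/2))/10³ = -135/8 kN
  M_A = Pab²/L² = (-20)·(5/2)·(15/2)²/10² = -225/8 kN·m
  R_B = Pa²(a+3b)/L³ = (-20)·(5/2)²·((5/2)+3·(15/2))/10³ = -25/8 kN
  M_B = -Pa²b/L² = -(-20)·(5/2)²·(15/2)/10² = 75/8 kN·m
Superposition: R_A = -30099/1000 kN, M_A = -19507/600 kN·m, R_B = 12099/1000 kN, M_B = -1429/200 kN·m

R_A = -30099/1000 kN, M_A = -19507/600 kN·m, R_B = 12099/1000 kN, M_B = -1429/200 kN·m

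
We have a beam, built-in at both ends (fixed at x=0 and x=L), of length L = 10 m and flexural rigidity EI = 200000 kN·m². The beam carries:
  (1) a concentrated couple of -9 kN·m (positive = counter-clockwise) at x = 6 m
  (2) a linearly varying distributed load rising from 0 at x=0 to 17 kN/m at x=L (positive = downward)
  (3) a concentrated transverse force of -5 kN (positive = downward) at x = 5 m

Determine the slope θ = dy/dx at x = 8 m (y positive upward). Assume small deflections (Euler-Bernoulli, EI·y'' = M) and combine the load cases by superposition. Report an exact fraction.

Load 1 — applied couple M₀=-9 kN·m at a=6 m (b=L-a=4):
  θ_1 = (R_Ax²/2 - M_Ax - M₀(x-a))/EI  [x>a] with R_A=-162/125, M_A=-72/25 = ((-162/125)·8²/2 - (-72/25)·8 - (-9)·(8-6))/200000 = -27/12500000 rad
Load 2 — triangular load w₀=17 kN/m (0→w₀ over full span):
  θ_2 = -w₀(2x(L-x)(L-2x)(x+2L)+x²(L-x)²)/(120LEI) = -17·(2·8·(10-8)·(10-2·8)·(8+2·10)+8²·(10-8)²)/(120·10·200000) = 17/46875 rad
Load 3 — point force P=-5 kN at a=5 m (b=L-a=5):
  θ_3 = Pa²(L-x)(2bL-(3b+a)(L-x))/(2L³EI)  [x>a] = (-5)·5²·(10-8)·(2·5·10-(3·5+5)·(10-8))/(2·10³·200000) = -3/80000 rad
Superposition: θ = Σ θ_i = 48451/150000000 rad ≈ 0.000323 rad

θ(8) = 48451/150000000 rad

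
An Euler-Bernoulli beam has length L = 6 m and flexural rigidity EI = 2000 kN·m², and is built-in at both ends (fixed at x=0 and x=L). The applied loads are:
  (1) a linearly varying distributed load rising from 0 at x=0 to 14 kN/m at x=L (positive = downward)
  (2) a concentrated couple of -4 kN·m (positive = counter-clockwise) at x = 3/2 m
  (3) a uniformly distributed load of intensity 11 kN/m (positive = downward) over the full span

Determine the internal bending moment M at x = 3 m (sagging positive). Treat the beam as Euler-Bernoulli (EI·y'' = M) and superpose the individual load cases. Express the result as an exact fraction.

Load 1 — triangular load w₀=14 kN/m (0→w₀ over full span):
  M_1 = 3w₀Lx/20 - w₀L²/30 - w₀x³/(6L) = 3·14·6·3/20 - 14·6²/30 - 14·3³/(6·6) = 21/2 kN·m
Load 2 — applied couple M₀=-4 kN·m at a=3/2 m (b=L-a=9/2):
  M_2 = R_Ax - M_A - M₀  [x>a] with R_A=-3/4, M_A=3/4 = (-3/4)·3 - (3/4) - (-4) = 1 kN·m
Load 3 — uniform load w=11 kN/m over full span:
  M_3 = wLx/2 - wL²/12 - wx²/2 = 11·6·3/2 - 11·6²/12 - 11·3²/2 = 33/2 kN·m
Superposition: M = Σ M_i = 28 kN·m ≈ 28.000000 kN·m

M(3) = 28 kN·m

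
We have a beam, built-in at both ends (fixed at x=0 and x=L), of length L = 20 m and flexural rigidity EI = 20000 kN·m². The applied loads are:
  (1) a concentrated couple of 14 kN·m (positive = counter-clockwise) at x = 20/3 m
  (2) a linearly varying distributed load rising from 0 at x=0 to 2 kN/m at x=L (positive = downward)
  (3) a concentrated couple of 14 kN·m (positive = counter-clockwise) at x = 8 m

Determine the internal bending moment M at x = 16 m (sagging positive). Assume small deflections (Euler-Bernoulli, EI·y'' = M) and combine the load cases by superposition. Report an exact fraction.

M(16) = 306/125 kN·m

Load 1 — applied couple M₀=14 kN·m at a=20/3 m (b=L-a=40/3):
  M_1 = R_Ax - M_A - M₀  [x>a] with R_A=14/15, M_A=0 = (14/15)·16 - 0 - 14 = 14/15 kN·m
Load 2 — triangular load w₀=2 kN/m (0→w₀ over full span):
  M_2 = 3w₀Lx/20 - w₀L²/30 - w₀x³/(6L) = 3·2·20·16/20 - 2·20²/30 - 2·16³/(6·20) = 16/15 kN·m
Load 3 — applied couple M₀=14 kN·m at a=8 m (b=L-a=12):
  M_3 = R_Ax - M_A - M₀  [x>a] with R_A=126/125, M_A=42/25 = (126/125)·16 - (42/25) - 14 = 56/125 kN·m
Superposition: M = Σ M_i = 306/125 kN·m ≈ 2.448000 kN·m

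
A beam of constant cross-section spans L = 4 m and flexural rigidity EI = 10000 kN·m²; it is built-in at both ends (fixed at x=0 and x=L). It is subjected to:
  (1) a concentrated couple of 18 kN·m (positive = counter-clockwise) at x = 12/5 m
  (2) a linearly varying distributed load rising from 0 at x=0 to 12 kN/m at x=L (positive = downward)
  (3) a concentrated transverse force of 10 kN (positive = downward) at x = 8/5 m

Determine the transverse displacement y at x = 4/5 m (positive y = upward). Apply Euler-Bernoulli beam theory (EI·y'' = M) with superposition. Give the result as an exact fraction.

Load 1 — applied couple M₀=18 kN·m at a=12/5 m (b=L-a=8/5):
  y_1 = (R_Ax³/6 - M_Ax²/2)/EI  [x≤a] with R_A=162/25, M_A=144/25 = ((162/25)·(4/5)³/6 - (144/25)·(4/5)²/2)/10000 = -252/1953125 m
Load 2 — triangular load w₀=12 kN/m (0→w₀ over full span):
  y_2 = -w₀x²(L-x)²(x+2L)/(120LEI) = -12·(4/5)²·(4-(4/5))²·((4/5)+2·4)/(120·4·10000) = -1408/9765625 m
Load 3 — point force P=10 kN at a=8/5 m (b=L-a=12/5):
  y_3 = -Pb²x²(3aL-(3a+b)x)/(6L³EI)  [x≤a] = -10·(12/5)²·(4/5)²·(3·(8/5)·4-(3·(8/5)+(12/5))·(4/5))/(6·4³·10000) = -252/1953125 m
Superposition: y = Σ y_i = -3928/9765625 m ≈ -0.000402 m

y(4/5) = -3928/9765625 m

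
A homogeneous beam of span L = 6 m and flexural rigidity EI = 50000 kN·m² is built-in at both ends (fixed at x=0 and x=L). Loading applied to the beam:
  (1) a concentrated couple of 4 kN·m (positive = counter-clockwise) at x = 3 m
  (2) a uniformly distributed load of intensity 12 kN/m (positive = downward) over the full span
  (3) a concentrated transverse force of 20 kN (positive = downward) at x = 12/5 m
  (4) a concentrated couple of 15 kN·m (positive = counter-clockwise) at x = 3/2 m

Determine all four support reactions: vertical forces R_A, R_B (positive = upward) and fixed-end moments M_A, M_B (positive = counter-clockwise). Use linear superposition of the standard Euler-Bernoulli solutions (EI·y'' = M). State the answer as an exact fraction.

R_A = 21109/400 kN, M_A = 20587/400 kN·m, R_B = 15691/400 kN, M_B = -16733/400 kN·m

Load 1 — applied couple M₀=4 kN·m at a=3 m (b=L-a=3):
  R_A = 6M₀ab/L³ = 6·4·3·3/6³ = 1 kN
  M_A = M₀b(2a-b)/L² = 4·3·(2·3-3)/6² = 1 kN·m
  R_B = -6M₀ab/L³ = -6·4·3·3/6³ = -1 kN
  M_B = M₀a(2b-a)/L² = 4·3·(2·3-3)/6² = 1 kN·m
Load 2 — uniform load w=12 kN/m over full span:
  R_A = wL/2 = 12·6/2 = 36 kN
  M_A = wL²/12 = 12·6²/12 = 36 kN·m
  R_B = wL/2 = 12·6/2 = 36 kN
  M_B = -wL²/12 = -12·6²/12 = -36 kN·m
Load 3 — point force P=20 kN at a=12/5 m (b=L-a=18/5):
  R_A = Pb²(3a+b)/L³ = 20·(18/5)²·(3·(12/5)+(18/5))/6³ = 324/25 kN
  M_A = Pab²/L² = 20·(12/5)·(18/5)²/6² = 432/25 kN·m
  R_B = Pa²(a+3b)/L³ = 20·(12/5)²·((12/5)+3·(18/5))/6³ = 176/25 kN
  M_B = -Pa²b/L² = -20·(12/5)²·(18/5)/6² = -288/25 kN·m
Load 4 — applied couple M₀=15 kN·m at a=3/2 m (b=L-a=9/2):
  R_A = 6M₀ab/L³ = 6·15·(3/2)·(9/2)/6³ = 45/16 kN
  M_A = M₀b(2a-b)/L² = 15·(9/2)·(2·(3/2)-(9/2))/6² = -45/16 kN·m
  R_B = -6M₀ab/L³ = -6·15·(3/2)·(9/2)/6³ = -45/16 kN
  M_B = M₀a(2b-a)/L² = 15·(3/2)·(2·(9/2)-(3/2))/6² = 75/16 kN·m
Superposition: R_A = 21109/400 kN, M_A = 20587/400 kN·m, R_B = 15691/400 kN, M_B = -16733/400 kN·m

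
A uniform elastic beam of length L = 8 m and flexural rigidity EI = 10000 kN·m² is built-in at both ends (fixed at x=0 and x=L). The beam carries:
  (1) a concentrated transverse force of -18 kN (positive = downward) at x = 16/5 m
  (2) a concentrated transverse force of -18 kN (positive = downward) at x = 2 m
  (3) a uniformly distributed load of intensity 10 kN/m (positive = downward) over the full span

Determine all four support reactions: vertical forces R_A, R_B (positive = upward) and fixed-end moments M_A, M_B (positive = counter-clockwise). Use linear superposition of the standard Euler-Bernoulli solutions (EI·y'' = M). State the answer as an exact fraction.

R_A = 26297/2000 kN, M_A = 18521/1500 kN·m, R_B = 61703/2000 kN, M_B = -49139/1500 kN·m

Load 1 — point force P=-18 kN at a=16/5 m (b=L-a=24/5):
  R_A = Pb²(3a+b)/L³ = (-18)·(24/5)²·(3·(16/5)+(24/5))/8³ = -1458/125 kN
  M_A = Pab²/L² = (-18)·(16/5)·(24/5)²/8² = -2592/125 kN·m
  R_B = Pa²(a+3b)/L³ = (-18)·(16/5)²·((16/5)+3·(24/5))/8³ = -792/125 kN
  M_B = -Pa²b/L² = -(-18)·(16/5)²·(24/5)/8² = 1728/125 kN·m
Load 2 — point force P=-18 kN at a=2 m (b=L-a=6):
  R_A = Pb²(3a+b)/L³ = (-18)·6²·(3·2+6)/8³ = -243/16 kN
  M_A = Pab²/L² = (-18)·2·6²/8² = -81/4 kN·m
  R_B = Pa²(a+3b)/L³ = (-18)·2²·(2+3·6)/8³ = -45/16 kN
  M_B = -Pa²b/L² = -(-18)·2²·6/8² = 27/4 kN·m
Load 3 — uniform load w=10 kN/m over full span:
  R_A = wL/2 = 10·8/2 = 40 kN
  M_A = wL²/12 = 10·8²/12 = 160/3 kN·m
  R_B = wL/2 = 10·8/2 = 40 kN
  M_B = -wL²/12 = -10·8²/12 = -160/3 kN·m
Superposition: R_A = 26297/2000 kN, M_A = 18521/1500 kN·m, R_B = 61703/2000 kN, M_B = -49139/1500 kN·m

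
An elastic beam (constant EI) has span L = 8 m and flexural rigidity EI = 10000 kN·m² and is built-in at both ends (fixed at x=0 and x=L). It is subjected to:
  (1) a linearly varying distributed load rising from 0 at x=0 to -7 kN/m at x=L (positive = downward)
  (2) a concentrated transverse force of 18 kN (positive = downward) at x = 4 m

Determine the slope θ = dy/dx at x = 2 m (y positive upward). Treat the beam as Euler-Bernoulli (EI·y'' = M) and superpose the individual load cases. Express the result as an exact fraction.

Load 1 — triangular load w₀=-7 kN/m (0→w₀ over full span):
  θ_1 = -w₀(2x(L-x)(L-2x)(x+2L)+x²(L-x)²)/(120LEI) = -(-7)·(2·2·(8-2)·(8-2·2)·(2+2·8)+2²·(8-2)²)/(120·8·10000) = 273/200000 rad
Load 2 — point force P=18 kN at a=4 m (b=L-a=4):
  θ_2 = -Pb²x(2aL-(3a+b)x)/(2L³EI)  [x≤a] = -18·4²·2·(2·4·8-(3·4+4)·2)/(2·8³·10000) = -9/5000 rad
Superposition: θ = Σ θ_i = -87/200000 rad ≈ -0.000435 rad

θ(2) = -87/200000 rad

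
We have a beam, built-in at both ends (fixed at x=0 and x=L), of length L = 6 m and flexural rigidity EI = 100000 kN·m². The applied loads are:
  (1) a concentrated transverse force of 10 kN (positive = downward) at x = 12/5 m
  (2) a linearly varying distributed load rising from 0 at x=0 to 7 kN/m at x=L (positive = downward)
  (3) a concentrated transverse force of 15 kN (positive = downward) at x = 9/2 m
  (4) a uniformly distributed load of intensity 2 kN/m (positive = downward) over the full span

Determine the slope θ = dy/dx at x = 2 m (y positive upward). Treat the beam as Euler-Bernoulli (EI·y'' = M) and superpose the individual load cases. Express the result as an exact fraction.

Load 1 — point force P=10 kN at a=12/5 m (b=L-a=18/5):
  θ_1 = -Pb²x(2aL-(3a+b)x)/(2L³EI)  [x≤a] = -10·(18/5)²·2·(2·(12/5)·6-(3·(12/5)+(18/5))·2)/(2·6³·100000) = -27/625000 rad
Load 2 — triangular load w₀=7 kN/m (0→w₀ over full span):
  θ_2 = -w₀(2x(L-x)(L-2x)(x+2L)+x²(L-x)²)/(120LEI) = -7·(2·2·(6-2)·(6-2·2)·(2+2·6)+2²·(6-2)²)/(120·6·100000) = -7/140625 rad
Load 3 — point force P=15 kN at a=9/2 m (b=L-a=3/2):
  θ_3 = -Pb²x(2aL-(3a+b)x)/(2L³EI)  [x≤a] = -15·(3/2)²·2·(2·(9/2)·6-(3·(9/2)+(3/2))·2)/(2·6³·100000) = -3/80000 rad
Load 4 — uniform load w=2 kN/m over full span:
  θ_4 = -wx(L-x)(L-2x)/(12EI) = -2·2·(6-2)·(6-2·2)/(12·100000) = -1/37500 rad
Superposition: θ = Σ θ_i = -14143/90000000 rad ≈ -0.000157 rad

θ(2) = -14143/90000000 rad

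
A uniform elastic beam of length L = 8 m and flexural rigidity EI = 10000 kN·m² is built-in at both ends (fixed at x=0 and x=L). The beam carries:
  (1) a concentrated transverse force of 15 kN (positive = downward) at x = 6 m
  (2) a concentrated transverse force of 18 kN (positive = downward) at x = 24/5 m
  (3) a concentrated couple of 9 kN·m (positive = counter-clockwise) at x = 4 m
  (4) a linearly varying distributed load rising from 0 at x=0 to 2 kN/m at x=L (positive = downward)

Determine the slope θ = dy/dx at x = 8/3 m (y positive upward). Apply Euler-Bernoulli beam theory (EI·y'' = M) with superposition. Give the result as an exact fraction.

θ(8/3) = -185089/75937500 rad

Load 1 — point force P=15 kN at a=6 m (b=L-a=2):
  θ_1 = -Pb²x(2aL-(3a+b)x)/(2L³EI)  [x≤a] = -15·2²·(8/3)·(2·6·8-(3·6+2)·(8/3))/(2·8³·10000) = -1/1500 rad
Load 2 — point force P=18 kN at a=24/5 m (b=L-a=16/5):
  θ_2 = -Pb²x(2aL-(3a+b)x)/(2L³EI)  [x≤a] = -18·(16/5)²·(8/3)·(2·(24/5)·8-(3·(24/5)+(16/5))·(8/3))/(2·8³·10000) = -112/78125 rad
Load 3 — applied couple M₀=9 kN·m at a=4 m (b=L-a=4):
  θ_3 = (R_Ax²/2 - M_Ax)/EI  [x≤a] with R_A=27/16, M_A=9/4 = ((27/16)·(8/3)²/2 - (9/4)·(8/3))/10000 = 0 rad
Load 4 — triangular load w₀=2 kN/m (0→w₀ over full span):
  θ_4 = -w₀(2x(L-x)(L-2x)(x+2L)+x²(L-x)²)/(120LEI) = -2·(2·(8/3)·(8-(8/3))·(8-2·(8/3))·((8/3)+2·8)+(8/3)²·(8-(8/3))²)/(120·8·10000) = -256/759375 rad
Superposition: θ = Σ θ_i = -185089/75937500 rad ≈ -0.002437 rad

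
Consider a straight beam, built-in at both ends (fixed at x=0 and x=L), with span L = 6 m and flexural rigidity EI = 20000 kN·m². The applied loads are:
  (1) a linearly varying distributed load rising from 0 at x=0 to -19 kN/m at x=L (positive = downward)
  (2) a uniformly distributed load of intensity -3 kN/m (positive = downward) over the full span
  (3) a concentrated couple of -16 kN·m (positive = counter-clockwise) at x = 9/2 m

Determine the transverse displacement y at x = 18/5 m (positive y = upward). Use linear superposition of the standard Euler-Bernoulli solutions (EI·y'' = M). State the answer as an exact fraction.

y(18/5) = 383859/156250000 m

Load 1 — triangular load w₀=-19 kN/m (0→w₀ over full span):
  y_1 = -w₀x²(L-x)²(x+2L)/(120LEI) = -(-19)·(18/5)²·(6-(18/5))²·((18/5)+2·6)/(120·6·20000) = 60021/39062500 m
Load 2 — uniform load w=-3 kN/m over full span:
  y_2 = -wx²(L-x)²/(24EI) = -(-3)·(18/5)²·(6-(18/5))²/(24·20000) = 729/1562500 m
Load 3 — applied couple M₀=-16 kN·m at a=9/2 m (b=L-a=3/2):
  y_3 = (R_Ax³/6 - M_Ax²/2)/EI  [x≤a] with R_A=-3, M_A=-5 = ((-3)·(18/5)³/6 - (-5)·(18/5)²/2)/20000 = 567/1250000 m
Superposition: y = Σ y_i = 383859/156250000 m ≈ 0.002457 m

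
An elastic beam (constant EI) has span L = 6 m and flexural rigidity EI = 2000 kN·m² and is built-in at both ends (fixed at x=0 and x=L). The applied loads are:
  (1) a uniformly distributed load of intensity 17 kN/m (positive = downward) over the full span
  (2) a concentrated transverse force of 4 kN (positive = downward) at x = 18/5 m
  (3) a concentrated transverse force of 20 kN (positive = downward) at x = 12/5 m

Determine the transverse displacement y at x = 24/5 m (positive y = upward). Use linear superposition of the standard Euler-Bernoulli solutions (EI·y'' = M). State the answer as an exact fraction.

y(24/5) = -30771/1953125 m

Load 1 — uniform load w=17 kN/m over full span:
  y_1 = -wx²(L-x)²/(24EI) = -17·(24/5)²·(6-(24/5))²/(24·2000) = -918/78125 m
Load 2 — point force P=4 kN at a=18/5 m (b=L-a=12/5):
  y_2 = -Pa²(L-x)²(3bL-(3b+a)(L-x))/(6L³EI)  [x>a] = -4·(18/5)²·(6-(24/5))²·(3·(12/5)·6-(3·(12/5)+(18/5))·(6-(24/5)))/(6·6³·2000) = -1701/1953125 m
Load 3 — point force P=20 kN at a=12/5 m (b=L-a=18/5):
  y_3 = -Pa²(L-x)²(3bL-(3b+a)(L-x))/(6L³EI)  [x>a] = -20·(12/5)²·(6-(24/5))²·(3·(18/5)·6-(3·(18/5)+(12/5))·(6-(24/5)))/(6·6³·2000) = -1224/390625 m
Superposition: y = Σ y_i = -30771/1953125 m ≈ -0.015755 m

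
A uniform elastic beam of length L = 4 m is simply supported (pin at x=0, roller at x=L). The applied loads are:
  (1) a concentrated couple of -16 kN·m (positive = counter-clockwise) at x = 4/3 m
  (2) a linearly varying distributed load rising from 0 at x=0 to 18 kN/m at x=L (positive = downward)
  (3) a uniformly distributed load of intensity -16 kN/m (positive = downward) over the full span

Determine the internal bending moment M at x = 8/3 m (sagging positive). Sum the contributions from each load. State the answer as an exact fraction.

M(8/3) = -16/3 kN·m

Load 1 — applied couple M₀=-16 kN·m at a=4/3 m (b=L-a=8/3):
  M_1 = M₀x/L - M₀  [x>a] = (-16)·(8/3)/4 - (-16) = 16/3 kN·m
Load 2 — triangular load w₀=18 kN/m (0→w₀ over full span):
  M_2 = w₀Lx/6 - w₀x³/(6L) = 18·4·(8/3)/6 - 18·(8/3)³/(6·4) = 160/9 kN·m
Load 3 — uniform load w=-16 kN/m over full span:
  M_3 = wx(L-x)/2 = (-16)·(8/3)·(4-(8/3))/2 = -256/9 kN·m
Superposition: M = Σ M_i = -16/3 kN·m ≈ -5.333333 kN·m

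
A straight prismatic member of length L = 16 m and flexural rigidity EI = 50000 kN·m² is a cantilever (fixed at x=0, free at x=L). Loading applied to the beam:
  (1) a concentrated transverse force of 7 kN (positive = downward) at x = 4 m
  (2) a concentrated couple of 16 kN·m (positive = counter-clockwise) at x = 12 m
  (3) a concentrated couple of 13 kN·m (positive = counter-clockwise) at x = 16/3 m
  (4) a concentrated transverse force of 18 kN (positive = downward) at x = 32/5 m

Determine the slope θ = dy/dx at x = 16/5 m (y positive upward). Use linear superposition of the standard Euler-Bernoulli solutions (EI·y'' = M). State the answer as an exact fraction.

θ(16/5) = -371/78125 rad

Load 1 — point force P=7 kN at a=4 m (b=L-a=12):
  θ_1 = -Px(2a-x)/(2EI)  [x≤a] = -7·(16/5)·(2·4-(16/5))/(2·50000) = -84/78125 rad
Load 2 — applied couple M₀=16 kN·m at a=12 m (b=L-a=4):
  θ_2 = M₀x/EI  [x≤a] = 16·(16/5)/50000 = 16/15625 rad
Load 3 — applied couple M₀=13 kN·m at a=16/3 m (b=L-a=32/3):
  θ_3 = M₀x/EI  [x≤a] = 13·(16/5)/50000 = 13/15625 rad
Load 4 — point force P=18 kN at a=32/5 m (b=L-a=48/5):
  θ_4 = -Px(2a-x)/(2EI)  [x≤a] = -18·(16/5)·(2·(32/5)-(16/5))/(2·50000) = -432/78125 rad
Superposition: θ = Σ θ_i = -371/78125 rad ≈ -0.004749 rad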